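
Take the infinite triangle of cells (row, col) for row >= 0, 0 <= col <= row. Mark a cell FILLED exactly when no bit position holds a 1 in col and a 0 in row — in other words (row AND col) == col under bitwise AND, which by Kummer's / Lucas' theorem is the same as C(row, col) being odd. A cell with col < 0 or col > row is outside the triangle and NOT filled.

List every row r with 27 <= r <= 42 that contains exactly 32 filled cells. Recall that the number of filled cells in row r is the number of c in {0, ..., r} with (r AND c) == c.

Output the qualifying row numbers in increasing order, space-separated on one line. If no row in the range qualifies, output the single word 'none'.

Answer: 31

Derivation:
Row r has 2^popcount(r) filled cells, so we need popcount(r) = log2(32) = 5.
Scan r = 27..42 and keep those with exactly 5 one-bits:
r=27=11011 popcount=4 -> skip
r=28=11100 popcount=3 -> skip
r=29=11101 popcount=4 -> skip
r=30=11110 popcount=4 -> skip
r=31=11111 popcount=5 -> KEEP
r=32=100000 popcount=1 -> skip
r=33=100001 popcount=2 -> skip
r=34=100010 popcount=2 -> skip
r=35=100011 popcount=3 -> skip
r=36=100100 popcount=2 -> skip
r=37=100101 popcount=3 -> skip
r=38=100110 popcount=3 -> skip
r=39=100111 popcount=4 -> skip
r=40=101000 popcount=2 -> skip
r=41=101001 popcount=3 -> skip
r=42=101010 popcount=3 -> skip
Kept rows: 31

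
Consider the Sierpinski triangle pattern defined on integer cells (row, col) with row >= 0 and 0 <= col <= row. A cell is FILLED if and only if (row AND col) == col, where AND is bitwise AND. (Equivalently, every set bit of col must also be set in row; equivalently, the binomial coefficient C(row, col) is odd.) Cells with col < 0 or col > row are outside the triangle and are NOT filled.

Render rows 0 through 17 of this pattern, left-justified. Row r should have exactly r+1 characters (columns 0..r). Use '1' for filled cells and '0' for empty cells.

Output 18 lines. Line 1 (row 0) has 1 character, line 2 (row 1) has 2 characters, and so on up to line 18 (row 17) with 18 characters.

r0=0: 1
r1=1: 11
r2=10: 101
r3=11: 1111
r4=100: 10001
r5=101: 110011
r6=110: 1010101
r7=111: 11111111
r8=1000: 100000001
r9=1001: 1100000011
r10=1010: 10100000101
r11=1011: 111100001111
r12=1100: 1000100010001
r13=1101: 11001100110011
r14=1110: 101010101010101
r15=1111: 1111111111111111
r16=10000: 10000000000000001
r17=10001: 110000000000000011

Answer: 1
11
101
1111
10001
110011
1010101
11111111
100000001
1100000011
10100000101
111100001111
1000100010001
11001100110011
101010101010101
1111111111111111
10000000000000001
110000000000000011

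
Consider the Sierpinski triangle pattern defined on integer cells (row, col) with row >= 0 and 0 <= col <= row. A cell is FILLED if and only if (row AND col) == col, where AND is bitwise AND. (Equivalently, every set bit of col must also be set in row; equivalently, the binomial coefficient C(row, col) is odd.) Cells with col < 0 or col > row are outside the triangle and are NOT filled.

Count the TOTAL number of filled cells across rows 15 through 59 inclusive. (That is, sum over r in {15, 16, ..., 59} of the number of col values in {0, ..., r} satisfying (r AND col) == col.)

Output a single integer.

Answer: 520

Derivation:
r15=1111 pc4: +16 =16
r16=10000 pc1: +2 =18
r17=10001 pc2: +4 =22
r18=10010 pc2: +4 =26
r19=10011 pc3: +8 =34
r20=10100 pc2: +4 =38
r21=10101 pc3: +8 =46
r22=10110 pc3: +8 =54
r23=10111 pc4: +16 =70
r24=11000 pc2: +4 =74
r25=11001 pc3: +8 =82
r26=11010 pc3: +8 =90
r27=11011 pc4: +16 =106
r28=11100 pc3: +8 =114
r29=11101 pc4: +16 =130
r30=11110 pc4: +16 =146
r31=11111 pc5: +32 =178
r32=100000 pc1: +2 =180
r33=100001 pc2: +4 =184
r34=100010 pc2: +4 =188
r35=100011 pc3: +8 =196
r36=100100 pc2: +4 =200
r37=100101 pc3: +8 =208
r38=100110 pc3: +8 =216
r39=100111 pc4: +16 =232
r40=101000 pc2: +4 =236
r41=101001 pc3: +8 =244
r42=101010 pc3: +8 =252
r43=101011 pc4: +16 =268
r44=101100 pc3: +8 =276
r45=101101 pc4: +16 =292
r46=101110 pc4: +16 =308
r47=101111 pc5: +32 =340
r48=110000 pc2: +4 =344
r49=110001 pc3: +8 =352
r50=110010 pc3: +8 =360
r51=110011 pc4: +16 =376
r52=110100 pc3: +8 =384
r53=110101 pc4: +16 =400
r54=110110 pc4: +16 =416
r55=110111 pc5: +32 =448
r56=111000 pc3: +8 =456
r57=111001 pc4: +16 =472
r58=111010 pc4: +16 =488
r59=111011 pc5: +32 =520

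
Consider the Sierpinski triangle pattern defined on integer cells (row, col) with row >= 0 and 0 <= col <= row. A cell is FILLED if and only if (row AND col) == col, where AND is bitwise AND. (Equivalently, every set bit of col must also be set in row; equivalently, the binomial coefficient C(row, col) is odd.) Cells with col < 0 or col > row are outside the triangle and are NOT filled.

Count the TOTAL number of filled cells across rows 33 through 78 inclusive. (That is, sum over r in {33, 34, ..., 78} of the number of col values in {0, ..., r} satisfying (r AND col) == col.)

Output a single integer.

Answer: 614

Derivation:
r33=100001 pc2: +4 =4
r34=100010 pc2: +4 =8
r35=100011 pc3: +8 =16
r36=100100 pc2: +4 =20
r37=100101 pc3: +8 =28
r38=100110 pc3: +8 =36
r39=100111 pc4: +16 =52
r40=101000 pc2: +4 =56
r41=101001 pc3: +8 =64
r42=101010 pc3: +8 =72
r43=101011 pc4: +16 =88
r44=101100 pc3: +8 =96
r45=101101 pc4: +16 =112
r46=101110 pc4: +16 =128
r47=101111 pc5: +32 =160
r48=110000 pc2: +4 =164
r49=110001 pc3: +8 =172
r50=110010 pc3: +8 =180
r51=110011 pc4: +16 =196
r52=110100 pc3: +8 =204
r53=110101 pc4: +16 =220
r54=110110 pc4: +16 =236
r55=110111 pc5: +32 =268
r56=111000 pc3: +8 =276
r57=111001 pc4: +16 =292
r58=111010 pc4: +16 =308
r59=111011 pc5: +32 =340
r60=111100 pc4: +16 =356
r61=111101 pc5: +32 =388
r62=111110 pc5: +32 =420
r63=111111 pc6: +64 =484
r64=1000000 pc1: +2 =486
r65=1000001 pc2: +4 =490
r66=1000010 pc2: +4 =494
r67=1000011 pc3: +8 =502
r68=1000100 pc2: +4 =506
r69=1000101 pc3: +8 =514
r70=1000110 pc3: +8 =522
r71=1000111 pc4: +16 =538
r72=1001000 pc2: +4 =542
r73=1001001 pc3: +8 =550
r74=1001010 pc3: +8 =558
r75=1001011 pc4: +16 =574
r76=1001100 pc3: +8 =582
r77=1001101 pc4: +16 =598
r78=1001110 pc4: +16 =614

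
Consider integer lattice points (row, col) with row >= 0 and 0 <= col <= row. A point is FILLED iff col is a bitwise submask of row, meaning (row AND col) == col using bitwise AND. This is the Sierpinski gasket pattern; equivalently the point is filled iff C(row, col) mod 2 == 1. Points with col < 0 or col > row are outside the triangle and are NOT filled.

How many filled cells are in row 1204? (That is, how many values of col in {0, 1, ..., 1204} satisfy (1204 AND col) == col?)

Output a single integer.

Answer: 32

Derivation:
1204 in binary = 10010110100
popcount(1204) = number of 1-bits in 10010110100 = 5
A col c satisfies (1204 AND c) == c iff every set bit of c is also set in 1204; each of the 5 set bits of 1204 can independently be on or off in c.
count = 2^5 = 32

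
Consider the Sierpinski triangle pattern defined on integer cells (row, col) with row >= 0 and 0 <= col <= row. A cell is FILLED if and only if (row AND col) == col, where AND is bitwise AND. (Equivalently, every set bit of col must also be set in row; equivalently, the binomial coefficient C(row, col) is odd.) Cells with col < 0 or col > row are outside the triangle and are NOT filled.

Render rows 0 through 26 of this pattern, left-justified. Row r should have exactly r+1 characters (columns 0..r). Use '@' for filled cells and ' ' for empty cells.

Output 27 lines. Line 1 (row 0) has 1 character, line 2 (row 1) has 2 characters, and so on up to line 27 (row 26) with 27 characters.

Answer: @
@@
@ @
@@@@
@   @
@@  @@
@ @ @ @
@@@@@@@@
@       @
@@      @@
@ @     @ @
@@@@    @@@@
@   @   @   @
@@  @@  @@  @@
@ @ @ @ @ @ @ @
@@@@@@@@@@@@@@@@
@               @
@@              @@
@ @             @ @
@@@@            @@@@
@   @           @   @
@@  @@          @@  @@
@ @ @ @         @ @ @ @
@@@@@@@@        @@@@@@@@
@       @       @       @
@@      @@      @@      @@
@ @     @ @     @ @     @ @

Derivation:
r0=0: @
r1=1: @@
r2=10: @ @
r3=11: @@@@
r4=100: @   @
r5=101: @@  @@
r6=110: @ @ @ @
r7=111: @@@@@@@@
r8=1000: @       @
r9=1001: @@      @@
r10=1010: @ @     @ @
r11=1011: @@@@    @@@@
r12=1100: @   @   @   @
r13=1101: @@  @@  @@  @@
r14=1110: @ @ @ @ @ @ @ @
r15=1111: @@@@@@@@@@@@@@@@
r16=10000: @               @
r17=10001: @@              @@
r18=10010: @ @             @ @
r19=10011: @@@@            @@@@
r20=10100: @   @           @   @
r21=10101: @@  @@          @@  @@
r22=10110: @ @ @ @         @ @ @ @
r23=10111: @@@@@@@@        @@@@@@@@
r24=11000: @       @       @       @
r25=11001: @@      @@      @@      @@
r26=11010: @ @     @ @     @ @     @ @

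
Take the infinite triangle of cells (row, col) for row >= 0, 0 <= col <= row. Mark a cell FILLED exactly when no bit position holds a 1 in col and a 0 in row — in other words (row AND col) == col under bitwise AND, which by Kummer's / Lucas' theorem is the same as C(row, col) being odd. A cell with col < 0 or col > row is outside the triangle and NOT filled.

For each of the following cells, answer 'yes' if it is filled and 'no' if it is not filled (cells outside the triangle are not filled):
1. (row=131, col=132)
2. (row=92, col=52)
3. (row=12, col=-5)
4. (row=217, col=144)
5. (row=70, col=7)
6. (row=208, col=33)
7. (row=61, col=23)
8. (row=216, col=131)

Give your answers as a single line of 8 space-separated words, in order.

Answer: no no no yes no no no no

Derivation:
(131,132): col outside [0, 131] -> not filled
(92,52): row=0b1011100, col=0b110100, row AND col = 0b10100 = 20; 20 != 52 -> empty
(12,-5): col outside [0, 12] -> not filled
(217,144): row=0b11011001, col=0b10010000, row AND col = 0b10010000 = 144; 144 == 144 -> filled
(70,7): row=0b1000110, col=0b111, row AND col = 0b110 = 6; 6 != 7 -> empty
(208,33): row=0b11010000, col=0b100001, row AND col = 0b0 = 0; 0 != 33 -> empty
(61,23): row=0b111101, col=0b10111, row AND col = 0b10101 = 21; 21 != 23 -> empty
(216,131): row=0b11011000, col=0b10000011, row AND col = 0b10000000 = 128; 128 != 131 -> empty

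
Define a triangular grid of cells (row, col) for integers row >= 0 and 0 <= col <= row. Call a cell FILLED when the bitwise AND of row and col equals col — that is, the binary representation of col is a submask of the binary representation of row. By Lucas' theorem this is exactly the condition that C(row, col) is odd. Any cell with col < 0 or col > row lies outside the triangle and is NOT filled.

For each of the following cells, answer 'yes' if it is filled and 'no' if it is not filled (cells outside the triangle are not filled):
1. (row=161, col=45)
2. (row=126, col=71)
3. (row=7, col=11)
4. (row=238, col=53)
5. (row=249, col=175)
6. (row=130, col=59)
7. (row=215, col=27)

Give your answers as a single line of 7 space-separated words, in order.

Answer: no no no no no no no

Derivation:
(161,45): row=0b10100001, col=0b101101, row AND col = 0b100001 = 33; 33 != 45 -> empty
(126,71): row=0b1111110, col=0b1000111, row AND col = 0b1000110 = 70; 70 != 71 -> empty
(7,11): col outside [0, 7] -> not filled
(238,53): row=0b11101110, col=0b110101, row AND col = 0b100100 = 36; 36 != 53 -> empty
(249,175): row=0b11111001, col=0b10101111, row AND col = 0b10101001 = 169; 169 != 175 -> empty
(130,59): row=0b10000010, col=0b111011, row AND col = 0b10 = 2; 2 != 59 -> empty
(215,27): row=0b11010111, col=0b11011, row AND col = 0b10011 = 19; 19 != 27 -> empty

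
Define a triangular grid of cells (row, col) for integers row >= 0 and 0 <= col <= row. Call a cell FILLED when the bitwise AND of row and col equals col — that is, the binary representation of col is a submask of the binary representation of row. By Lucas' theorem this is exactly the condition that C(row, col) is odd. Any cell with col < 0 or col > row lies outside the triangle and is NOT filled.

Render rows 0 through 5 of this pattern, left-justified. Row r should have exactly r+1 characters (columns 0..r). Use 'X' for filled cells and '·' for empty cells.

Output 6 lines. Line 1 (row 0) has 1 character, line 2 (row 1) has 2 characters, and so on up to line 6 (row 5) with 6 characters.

Answer: X
XX
X·X
XXXX
X···X
XX··XX

Derivation:
r0=0: X
r1=1: XX
r2=10: X·X
r3=11: XXXX
r4=100: X···X
r5=101: XX··XX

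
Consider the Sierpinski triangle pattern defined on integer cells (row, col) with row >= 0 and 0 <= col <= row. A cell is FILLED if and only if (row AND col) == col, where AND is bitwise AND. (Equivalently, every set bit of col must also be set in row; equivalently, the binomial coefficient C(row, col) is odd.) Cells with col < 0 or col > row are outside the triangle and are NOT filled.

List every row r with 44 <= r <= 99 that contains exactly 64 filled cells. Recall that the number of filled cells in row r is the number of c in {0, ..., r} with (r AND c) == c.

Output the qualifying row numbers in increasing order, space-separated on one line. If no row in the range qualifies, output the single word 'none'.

Row r has 2^popcount(r) filled cells, so we need popcount(r) = log2(64) = 6.
Scan r = 44..99 and keep those with exactly 6 one-bits:
r=44=101100 popcount=3 -> skip
r=45=101101 popcount=4 -> skip
r=46=101110 popcount=4 -> skip
r=47=101111 popcount=5 -> skip
r=48=110000 popcount=2 -> skip
r=49=110001 popcount=3 -> skip
r=50=110010 popcount=3 -> skip
r=51=110011 popcount=4 -> skip
r=52=110100 popcount=3 -> skip
r=53=110101 popcount=4 -> skip
r=54=110110 popcount=4 -> skip
r=55=110111 popcount=5 -> skip
r=56=111000 popcount=3 -> skip
r=57=111001 popcount=4 -> skip
r=58=111010 popcount=4 -> skip
r=59=111011 popcount=5 -> skip
r=60=111100 popcount=4 -> skip
r=61=111101 popcount=5 -> skip
r=62=111110 popcount=5 -> skip
r=63=111111 popcount=6 -> KEEP
r=64=1000000 popcount=1 -> skip
r=65=1000001 popcount=2 -> skip
r=66=1000010 popcount=2 -> skip
r=67=1000011 popcount=3 -> skip
r=68=1000100 popcount=2 -> skip
r=69=1000101 popcount=3 -> skip
r=70=1000110 popcount=3 -> skip
r=71=1000111 popcount=4 -> skip
r=72=1001000 popcount=2 -> skip
r=73=1001001 popcount=3 -> skip
r=74=1001010 popcount=3 -> skip
r=75=1001011 popcount=4 -> skip
r=76=1001100 popcount=3 -> skip
r=77=1001101 popcount=4 -> skip
r=78=1001110 popcount=4 -> skip
r=79=1001111 popcount=5 -> skip
r=80=1010000 popcount=2 -> skip
r=81=1010001 popcount=3 -> skip
r=82=1010010 popcount=3 -> skip
r=83=1010011 popcount=4 -> skip
r=84=1010100 popcount=3 -> skip
r=85=1010101 popcount=4 -> skip
r=86=1010110 popcount=4 -> skip
r=87=1010111 popcount=5 -> skip
r=88=1011000 popcount=3 -> skip
r=89=1011001 popcount=4 -> skip
r=90=1011010 popcount=4 -> skip
r=91=1011011 popcount=5 -> skip
r=92=1011100 popcount=4 -> skip
r=93=1011101 popcount=5 -> skip
r=94=1011110 popcount=5 -> skip
r=95=1011111 popcount=6 -> KEEP
r=96=1100000 popcount=2 -> skip
r=97=1100001 popcount=3 -> skip
r=98=1100010 popcount=3 -> skip
r=99=1100011 popcount=4 -> skip
Kept rows: 63 95

Answer: 63 95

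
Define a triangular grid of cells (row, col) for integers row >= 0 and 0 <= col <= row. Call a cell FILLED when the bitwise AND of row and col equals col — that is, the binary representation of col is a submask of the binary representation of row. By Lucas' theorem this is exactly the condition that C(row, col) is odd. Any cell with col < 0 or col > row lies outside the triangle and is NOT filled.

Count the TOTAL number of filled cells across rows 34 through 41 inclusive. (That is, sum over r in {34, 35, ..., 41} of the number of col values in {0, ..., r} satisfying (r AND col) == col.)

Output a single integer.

Answer: 60

Derivation:
r34=100010 pc2: +4 =4
r35=100011 pc3: +8 =12
r36=100100 pc2: +4 =16
r37=100101 pc3: +8 =24
r38=100110 pc3: +8 =32
r39=100111 pc4: +16 =48
r40=101000 pc2: +4 =52
r41=101001 pc3: +8 =60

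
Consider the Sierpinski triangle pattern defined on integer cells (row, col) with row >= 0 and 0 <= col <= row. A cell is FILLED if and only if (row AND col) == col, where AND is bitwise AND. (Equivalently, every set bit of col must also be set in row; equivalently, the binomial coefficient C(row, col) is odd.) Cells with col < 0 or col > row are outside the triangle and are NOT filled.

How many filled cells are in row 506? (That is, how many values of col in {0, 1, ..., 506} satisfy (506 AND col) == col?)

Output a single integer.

506 in binary = 111111010
popcount(506) = number of 1-bits in 111111010 = 7
A col c satisfies (506 AND c) == c iff every set bit of c is also set in 506; each of the 7 set bits of 506 can independently be on or off in c.
count = 2^7 = 128

Answer: 128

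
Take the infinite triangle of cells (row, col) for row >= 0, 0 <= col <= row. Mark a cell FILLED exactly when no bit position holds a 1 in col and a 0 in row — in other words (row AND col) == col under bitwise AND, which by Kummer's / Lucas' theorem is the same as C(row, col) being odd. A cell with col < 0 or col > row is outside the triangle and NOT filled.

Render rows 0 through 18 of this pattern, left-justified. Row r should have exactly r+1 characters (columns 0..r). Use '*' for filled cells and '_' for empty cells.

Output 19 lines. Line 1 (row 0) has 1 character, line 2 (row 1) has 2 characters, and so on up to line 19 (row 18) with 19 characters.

r0=0: *
r1=1: **
r2=10: *_*
r3=11: ****
r4=100: *___*
r5=101: **__**
r6=110: *_*_*_*
r7=111: ********
r8=1000: *_______*
r9=1001: **______**
r10=1010: *_*_____*_*
r11=1011: ****____****
r12=1100: *___*___*___*
r13=1101: **__**__**__**
r14=1110: *_*_*_*_*_*_*_*
r15=1111: ****************
r16=10000: *_______________*
r17=10001: **______________**
r18=10010: *_*_____________*_*

Answer: *
**
*_*
****
*___*
**__**
*_*_*_*
********
*_______*
**______**
*_*_____*_*
****____****
*___*___*___*
**__**__**__**
*_*_*_*_*_*_*_*
****************
*_______________*
**______________**
*_*_____________*_*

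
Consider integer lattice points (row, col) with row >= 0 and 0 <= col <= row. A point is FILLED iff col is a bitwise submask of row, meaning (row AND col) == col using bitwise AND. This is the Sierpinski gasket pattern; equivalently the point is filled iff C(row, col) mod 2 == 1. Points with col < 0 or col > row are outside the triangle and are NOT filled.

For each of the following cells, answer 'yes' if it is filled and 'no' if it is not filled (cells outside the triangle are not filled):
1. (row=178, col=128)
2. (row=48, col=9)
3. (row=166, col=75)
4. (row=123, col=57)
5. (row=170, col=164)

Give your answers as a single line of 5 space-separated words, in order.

(178,128): row=0b10110010, col=0b10000000, row AND col = 0b10000000 = 128; 128 == 128 -> filled
(48,9): row=0b110000, col=0b1001, row AND col = 0b0 = 0; 0 != 9 -> empty
(166,75): row=0b10100110, col=0b1001011, row AND col = 0b10 = 2; 2 != 75 -> empty
(123,57): row=0b1111011, col=0b111001, row AND col = 0b111001 = 57; 57 == 57 -> filled
(170,164): row=0b10101010, col=0b10100100, row AND col = 0b10100000 = 160; 160 != 164 -> empty

Answer: yes no no yes no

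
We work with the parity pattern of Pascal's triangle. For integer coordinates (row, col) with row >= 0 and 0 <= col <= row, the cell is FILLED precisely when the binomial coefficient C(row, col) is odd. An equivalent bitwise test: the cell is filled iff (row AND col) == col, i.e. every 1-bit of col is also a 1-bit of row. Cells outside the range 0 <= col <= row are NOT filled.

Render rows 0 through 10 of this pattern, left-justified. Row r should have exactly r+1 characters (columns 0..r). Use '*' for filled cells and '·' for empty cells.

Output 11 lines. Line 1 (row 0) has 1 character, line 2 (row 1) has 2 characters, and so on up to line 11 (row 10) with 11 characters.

Answer: *
**
*·*
****
*···*
**··**
*·*·*·*
********
*·······*
**······**
*·*·····*·*

Derivation:
r0=0: *
r1=1: **
r2=10: *·*
r3=11: ****
r4=100: *···*
r5=101: **··**
r6=110: *·*·*·*
r7=111: ********
r8=1000: *·······*
r9=1001: **······**
r10=1010: *·*·····*·*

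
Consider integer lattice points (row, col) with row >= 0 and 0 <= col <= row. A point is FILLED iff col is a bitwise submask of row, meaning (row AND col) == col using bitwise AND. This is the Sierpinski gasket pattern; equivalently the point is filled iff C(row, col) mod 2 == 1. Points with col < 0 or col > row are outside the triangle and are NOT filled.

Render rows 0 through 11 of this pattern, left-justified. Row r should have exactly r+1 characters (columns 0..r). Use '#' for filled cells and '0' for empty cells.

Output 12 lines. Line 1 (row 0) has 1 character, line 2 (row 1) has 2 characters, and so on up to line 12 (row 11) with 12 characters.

r0=0: #
r1=1: ##
r2=10: #0#
r3=11: ####
r4=100: #000#
r5=101: ##00##
r6=110: #0#0#0#
r7=111: ########
r8=1000: #0000000#
r9=1001: ##000000##
r10=1010: #0#00000#0#
r11=1011: ####0000####

Answer: #
##
#0#
####
#000#
##00##
#0#0#0#
########
#0000000#
##000000##
#0#00000#0#
####0000####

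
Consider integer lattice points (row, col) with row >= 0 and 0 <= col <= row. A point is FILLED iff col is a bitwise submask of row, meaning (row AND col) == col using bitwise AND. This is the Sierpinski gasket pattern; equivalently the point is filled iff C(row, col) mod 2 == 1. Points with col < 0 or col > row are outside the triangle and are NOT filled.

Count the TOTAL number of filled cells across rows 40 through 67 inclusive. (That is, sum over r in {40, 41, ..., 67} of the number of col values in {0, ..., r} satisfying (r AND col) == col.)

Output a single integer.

r40=101000 pc2: +4 =4
r41=101001 pc3: +8 =12
r42=101010 pc3: +8 =20
r43=101011 pc4: +16 =36
r44=101100 pc3: +8 =44
r45=101101 pc4: +16 =60
r46=101110 pc4: +16 =76
r47=101111 pc5: +32 =108
r48=110000 pc2: +4 =112
r49=110001 pc3: +8 =120
r50=110010 pc3: +8 =128
r51=110011 pc4: +16 =144
r52=110100 pc3: +8 =152
r53=110101 pc4: +16 =168
r54=110110 pc4: +16 =184
r55=110111 pc5: +32 =216
r56=111000 pc3: +8 =224
r57=111001 pc4: +16 =240
r58=111010 pc4: +16 =256
r59=111011 pc5: +32 =288
r60=111100 pc4: +16 =304
r61=111101 pc5: +32 =336
r62=111110 pc5: +32 =368
r63=111111 pc6: +64 =432
r64=1000000 pc1: +2 =434
r65=1000001 pc2: +4 =438
r66=1000010 pc2: +4 =442
r67=1000011 pc3: +8 =450

Answer: 450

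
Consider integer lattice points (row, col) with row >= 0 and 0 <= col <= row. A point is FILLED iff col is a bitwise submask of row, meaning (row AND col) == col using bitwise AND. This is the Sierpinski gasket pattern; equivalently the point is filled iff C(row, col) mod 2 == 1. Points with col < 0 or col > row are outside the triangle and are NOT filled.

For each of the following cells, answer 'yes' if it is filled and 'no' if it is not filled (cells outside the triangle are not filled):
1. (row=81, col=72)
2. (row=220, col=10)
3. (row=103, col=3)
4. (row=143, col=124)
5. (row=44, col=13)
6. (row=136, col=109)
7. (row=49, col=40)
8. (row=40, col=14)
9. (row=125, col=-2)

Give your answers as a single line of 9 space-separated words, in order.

(81,72): row=0b1010001, col=0b1001000, row AND col = 0b1000000 = 64; 64 != 72 -> empty
(220,10): row=0b11011100, col=0b1010, row AND col = 0b1000 = 8; 8 != 10 -> empty
(103,3): row=0b1100111, col=0b11, row AND col = 0b11 = 3; 3 == 3 -> filled
(143,124): row=0b10001111, col=0b1111100, row AND col = 0b1100 = 12; 12 != 124 -> empty
(44,13): row=0b101100, col=0b1101, row AND col = 0b1100 = 12; 12 != 13 -> empty
(136,109): row=0b10001000, col=0b1101101, row AND col = 0b1000 = 8; 8 != 109 -> empty
(49,40): row=0b110001, col=0b101000, row AND col = 0b100000 = 32; 32 != 40 -> empty
(40,14): row=0b101000, col=0b1110, row AND col = 0b1000 = 8; 8 != 14 -> empty
(125,-2): col outside [0, 125] -> not filled

Answer: no no yes no no no no no no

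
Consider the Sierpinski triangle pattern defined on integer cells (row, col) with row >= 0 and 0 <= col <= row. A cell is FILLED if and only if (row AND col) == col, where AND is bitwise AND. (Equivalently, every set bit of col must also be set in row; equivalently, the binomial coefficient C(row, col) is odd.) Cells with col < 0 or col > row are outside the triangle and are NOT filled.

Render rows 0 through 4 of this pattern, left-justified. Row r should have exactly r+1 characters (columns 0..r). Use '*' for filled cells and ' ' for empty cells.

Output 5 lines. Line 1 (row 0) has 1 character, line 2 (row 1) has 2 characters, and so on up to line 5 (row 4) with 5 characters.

r0=0: *
r1=1: **
r2=10: * *
r3=11: ****
r4=100: *   *

Answer: *
**
* *
****
*   *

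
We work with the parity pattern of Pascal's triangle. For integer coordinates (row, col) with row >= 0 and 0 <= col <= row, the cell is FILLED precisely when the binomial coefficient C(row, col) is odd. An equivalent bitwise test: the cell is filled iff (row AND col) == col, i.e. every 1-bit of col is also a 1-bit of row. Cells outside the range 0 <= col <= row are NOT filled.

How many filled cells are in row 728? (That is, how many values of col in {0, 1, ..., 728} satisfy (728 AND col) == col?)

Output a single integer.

Answer: 32

Derivation:
728 in binary = 1011011000
popcount(728) = number of 1-bits in 1011011000 = 5
A col c satisfies (728 AND c) == c iff every set bit of c is also set in 728; each of the 5 set bits of 728 can independently be on or off in c.
count = 2^5 = 32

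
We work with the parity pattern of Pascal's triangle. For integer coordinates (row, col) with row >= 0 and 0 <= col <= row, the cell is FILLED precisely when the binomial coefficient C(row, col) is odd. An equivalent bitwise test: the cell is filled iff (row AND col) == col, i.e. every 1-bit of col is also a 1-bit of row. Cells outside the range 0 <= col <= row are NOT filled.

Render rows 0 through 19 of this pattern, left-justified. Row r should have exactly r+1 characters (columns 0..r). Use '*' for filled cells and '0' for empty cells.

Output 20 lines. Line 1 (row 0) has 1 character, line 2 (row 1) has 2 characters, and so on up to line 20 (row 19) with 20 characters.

r0=0: *
r1=1: **
r2=10: *0*
r3=11: ****
r4=100: *000*
r5=101: **00**
r6=110: *0*0*0*
r7=111: ********
r8=1000: *0000000*
r9=1001: **000000**
r10=1010: *0*00000*0*
r11=1011: ****0000****
r12=1100: *000*000*000*
r13=1101: **00**00**00**
r14=1110: *0*0*0*0*0*0*0*
r15=1111: ****************
r16=10000: *000000000000000*
r17=10001: **00000000000000**
r18=10010: *0*0000000000000*0*
r19=10011: ****000000000000****

Answer: *
**
*0*
****
*000*
**00**
*0*0*0*
********
*0000000*
**000000**
*0*00000*0*
****0000****
*000*000*000*
**00**00**00**
*0*0*0*0*0*0*0*
****************
*000000000000000*
**00000000000000**
*0*0000000000000*0*
****000000000000****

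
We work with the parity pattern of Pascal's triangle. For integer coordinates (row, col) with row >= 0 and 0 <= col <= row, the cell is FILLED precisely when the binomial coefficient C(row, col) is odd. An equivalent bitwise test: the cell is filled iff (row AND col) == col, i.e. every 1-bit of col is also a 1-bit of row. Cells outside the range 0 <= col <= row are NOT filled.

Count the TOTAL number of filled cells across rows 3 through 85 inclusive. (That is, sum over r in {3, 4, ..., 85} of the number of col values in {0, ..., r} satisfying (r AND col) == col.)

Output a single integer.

Answer: 946

Derivation:
r3=11 pc2: +4 =4
r4=100 pc1: +2 =6
r5=101 pc2: +4 =10
r6=110 pc2: +4 =14
r7=111 pc3: +8 =22
r8=1000 pc1: +2 =24
r9=1001 pc2: +4 =28
r10=1010 pc2: +4 =32
r11=1011 pc3: +8 =40
r12=1100 pc2: +4 =44
r13=1101 pc3: +8 =52
r14=1110 pc3: +8 =60
r15=1111 pc4: +16 =76
r16=10000 pc1: +2 =78
r17=10001 pc2: +4 =82
r18=10010 pc2: +4 =86
r19=10011 pc3: +8 =94
r20=10100 pc2: +4 =98
r21=10101 pc3: +8 =106
r22=10110 pc3: +8 =114
r23=10111 pc4: +16 =130
r24=11000 pc2: +4 =134
r25=11001 pc3: +8 =142
r26=11010 pc3: +8 =150
r27=11011 pc4: +16 =166
r28=11100 pc3: +8 =174
r29=11101 pc4: +16 =190
r30=11110 pc4: +16 =206
r31=11111 pc5: +32 =238
r32=100000 pc1: +2 =240
r33=100001 pc2: +4 =244
r34=100010 pc2: +4 =248
r35=100011 pc3: +8 =256
r36=100100 pc2: +4 =260
r37=100101 pc3: +8 =268
r38=100110 pc3: +8 =276
r39=100111 pc4: +16 =292
r40=101000 pc2: +4 =296
r41=101001 pc3: +8 =304
r42=101010 pc3: +8 =312
r43=101011 pc4: +16 =328
r44=101100 pc3: +8 =336
r45=101101 pc4: +16 =352
r46=101110 pc4: +16 =368
r47=101111 pc5: +32 =400
r48=110000 pc2: +4 =404
r49=110001 pc3: +8 =412
r50=110010 pc3: +8 =420
r51=110011 pc4: +16 =436
r52=110100 pc3: +8 =444
r53=110101 pc4: +16 =460
r54=110110 pc4: +16 =476
r55=110111 pc5: +32 =508
r56=111000 pc3: +8 =516
r57=111001 pc4: +16 =532
r58=111010 pc4: +16 =548
r59=111011 pc5: +32 =580
r60=111100 pc4: +16 =596
r61=111101 pc5: +32 =628
r62=111110 pc5: +32 =660
r63=111111 pc6: +64 =724
r64=1000000 pc1: +2 =726
r65=1000001 pc2: +4 =730
r66=1000010 pc2: +4 =734
r67=1000011 pc3: +8 =742
r68=1000100 pc2: +4 =746
r69=1000101 pc3: +8 =754
r70=1000110 pc3: +8 =762
r71=1000111 pc4: +16 =778
r72=1001000 pc2: +4 =782
r73=1001001 pc3: +8 =790
r74=1001010 pc3: +8 =798
r75=1001011 pc4: +16 =814
r76=1001100 pc3: +8 =822
r77=1001101 pc4: +16 =838
r78=1001110 pc4: +16 =854
r79=1001111 pc5: +32 =886
r80=1010000 pc2: +4 =890
r81=1010001 pc3: +8 =898
r82=1010010 pc3: +8 =906
r83=1010011 pc4: +16 =922
r84=1010100 pc3: +8 =930
r85=1010101 pc4: +16 =946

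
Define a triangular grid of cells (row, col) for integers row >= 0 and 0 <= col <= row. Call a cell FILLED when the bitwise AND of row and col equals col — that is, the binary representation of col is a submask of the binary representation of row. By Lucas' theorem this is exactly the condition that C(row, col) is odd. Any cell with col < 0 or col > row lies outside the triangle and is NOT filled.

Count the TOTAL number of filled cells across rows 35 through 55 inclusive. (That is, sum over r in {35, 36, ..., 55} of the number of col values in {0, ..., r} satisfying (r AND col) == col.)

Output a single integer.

r35=100011 pc3: +8 =8
r36=100100 pc2: +4 =12
r37=100101 pc3: +8 =20
r38=100110 pc3: +8 =28
r39=100111 pc4: +16 =44
r40=101000 pc2: +4 =48
r41=101001 pc3: +8 =56
r42=101010 pc3: +8 =64
r43=101011 pc4: +16 =80
r44=101100 pc3: +8 =88
r45=101101 pc4: +16 =104
r46=101110 pc4: +16 =120
r47=101111 pc5: +32 =152
r48=110000 pc2: +4 =156
r49=110001 pc3: +8 =164
r50=110010 pc3: +8 =172
r51=110011 pc4: +16 =188
r52=110100 pc3: +8 =196
r53=110101 pc4: +16 =212
r54=110110 pc4: +16 =228
r55=110111 pc5: +32 =260

Answer: 260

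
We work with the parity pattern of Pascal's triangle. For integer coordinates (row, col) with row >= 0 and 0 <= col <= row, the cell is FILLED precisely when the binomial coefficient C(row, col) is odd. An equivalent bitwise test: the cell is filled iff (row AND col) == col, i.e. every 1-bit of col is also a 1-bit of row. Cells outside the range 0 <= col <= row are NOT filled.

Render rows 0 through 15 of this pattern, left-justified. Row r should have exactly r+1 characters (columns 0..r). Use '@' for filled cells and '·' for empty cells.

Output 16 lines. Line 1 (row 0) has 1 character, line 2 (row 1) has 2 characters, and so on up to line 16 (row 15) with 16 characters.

r0=0: @
r1=1: @@
r2=10: @·@
r3=11: @@@@
r4=100: @···@
r5=101: @@··@@
r6=110: @·@·@·@
r7=111: @@@@@@@@
r8=1000: @·······@
r9=1001: @@······@@
r10=1010: @·@·····@·@
r11=1011: @@@@····@@@@
r12=1100: @···@···@···@
r13=1101: @@··@@··@@··@@
r14=1110: @·@·@·@·@·@·@·@
r15=1111: @@@@@@@@@@@@@@@@

Answer: @
@@
@·@
@@@@
@···@
@@··@@
@·@·@·@
@@@@@@@@
@·······@
@@······@@
@·@·····@·@
@@@@····@@@@
@···@···@···@
@@··@@··@@··@@
@·@·@·@·@·@·@·@
@@@@@@@@@@@@@@@@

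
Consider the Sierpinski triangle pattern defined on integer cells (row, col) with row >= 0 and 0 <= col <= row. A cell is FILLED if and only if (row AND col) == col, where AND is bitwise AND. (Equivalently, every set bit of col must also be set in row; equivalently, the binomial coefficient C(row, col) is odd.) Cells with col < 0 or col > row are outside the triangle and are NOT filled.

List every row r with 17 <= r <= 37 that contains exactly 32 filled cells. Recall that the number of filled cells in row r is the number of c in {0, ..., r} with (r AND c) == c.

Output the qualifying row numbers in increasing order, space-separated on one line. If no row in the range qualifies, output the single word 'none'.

Row r has 2^popcount(r) filled cells, so we need popcount(r) = log2(32) = 5.
Scan r = 17..37 and keep those with exactly 5 one-bits:
r=17=10001 popcount=2 -> skip
r=18=10010 popcount=2 -> skip
r=19=10011 popcount=3 -> skip
r=20=10100 popcount=2 -> skip
r=21=10101 popcount=3 -> skip
r=22=10110 popcount=3 -> skip
r=23=10111 popcount=4 -> skip
r=24=11000 popcount=2 -> skip
r=25=11001 popcount=3 -> skip
r=26=11010 popcount=3 -> skip
r=27=11011 popcount=4 -> skip
r=28=11100 popcount=3 -> skip
r=29=11101 popcount=4 -> skip
r=30=11110 popcount=4 -> skip
r=31=11111 popcount=5 -> KEEP
r=32=100000 popcount=1 -> skip
r=33=100001 popcount=2 -> skip
r=34=100010 popcount=2 -> skip
r=35=100011 popcount=3 -> skip
r=36=100100 popcount=2 -> skip
r=37=100101 popcount=3 -> skip
Kept rows: 31

Answer: 31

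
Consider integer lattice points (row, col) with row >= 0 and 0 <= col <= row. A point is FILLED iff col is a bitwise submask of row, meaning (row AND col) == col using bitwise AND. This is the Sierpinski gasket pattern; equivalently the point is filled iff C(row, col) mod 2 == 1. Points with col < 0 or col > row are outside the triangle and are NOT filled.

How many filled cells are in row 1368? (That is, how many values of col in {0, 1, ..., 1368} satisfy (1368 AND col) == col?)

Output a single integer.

1368 in binary = 10101011000
popcount(1368) = number of 1-bits in 10101011000 = 5
A col c satisfies (1368 AND c) == c iff every set bit of c is also set in 1368; each of the 5 set bits of 1368 can independently be on or off in c.
count = 2^5 = 32

Answer: 32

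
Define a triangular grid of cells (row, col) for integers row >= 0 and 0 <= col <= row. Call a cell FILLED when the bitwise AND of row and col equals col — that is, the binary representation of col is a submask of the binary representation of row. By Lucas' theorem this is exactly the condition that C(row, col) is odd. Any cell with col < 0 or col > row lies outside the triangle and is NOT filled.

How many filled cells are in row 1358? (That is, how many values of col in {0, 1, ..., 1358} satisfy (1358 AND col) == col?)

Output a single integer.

1358 in binary = 10101001110
popcount(1358) = number of 1-bits in 10101001110 = 6
A col c satisfies (1358 AND c) == c iff every set bit of c is also set in 1358; each of the 6 set bits of 1358 can independently be on or off in c.
count = 2^6 = 64

Answer: 64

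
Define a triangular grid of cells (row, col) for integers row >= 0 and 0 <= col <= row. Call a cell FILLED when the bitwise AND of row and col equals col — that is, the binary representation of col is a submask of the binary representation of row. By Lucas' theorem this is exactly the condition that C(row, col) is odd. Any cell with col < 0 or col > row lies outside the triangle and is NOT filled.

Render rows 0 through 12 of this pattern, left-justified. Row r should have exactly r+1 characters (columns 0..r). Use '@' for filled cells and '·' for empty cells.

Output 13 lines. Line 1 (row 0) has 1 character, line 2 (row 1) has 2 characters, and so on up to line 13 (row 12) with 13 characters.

r0=0: @
r1=1: @@
r2=10: @·@
r3=11: @@@@
r4=100: @···@
r5=101: @@··@@
r6=110: @·@·@·@
r7=111: @@@@@@@@
r8=1000: @·······@
r9=1001: @@······@@
r10=1010: @·@·····@·@
r11=1011: @@@@····@@@@
r12=1100: @···@···@···@

Answer: @
@@
@·@
@@@@
@···@
@@··@@
@·@·@·@
@@@@@@@@
@·······@
@@······@@
@·@·····@·@
@@@@····@@@@
@···@···@···@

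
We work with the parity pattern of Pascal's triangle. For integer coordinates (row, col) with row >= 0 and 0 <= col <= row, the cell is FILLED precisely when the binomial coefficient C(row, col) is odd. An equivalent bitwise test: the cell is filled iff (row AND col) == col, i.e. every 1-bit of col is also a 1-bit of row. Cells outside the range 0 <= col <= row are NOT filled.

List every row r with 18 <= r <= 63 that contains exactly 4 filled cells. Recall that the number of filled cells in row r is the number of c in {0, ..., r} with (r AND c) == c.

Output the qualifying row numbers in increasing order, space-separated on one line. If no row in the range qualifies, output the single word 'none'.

Row r has 2^popcount(r) filled cells, so we need popcount(r) = log2(4) = 2.
Scan r = 18..63 and keep those with exactly 2 one-bits:
r=18=10010 popcount=2 -> KEEP
r=19=10011 popcount=3 -> skip
r=20=10100 popcount=2 -> KEEP
r=21=10101 popcount=3 -> skip
r=22=10110 popcount=3 -> skip
r=23=10111 popcount=4 -> skip
r=24=11000 popcount=2 -> KEEP
r=25=11001 popcount=3 -> skip
r=26=11010 popcount=3 -> skip
r=27=11011 popcount=4 -> skip
r=28=11100 popcount=3 -> skip
r=29=11101 popcount=4 -> skip
r=30=11110 popcount=4 -> skip
r=31=11111 popcount=5 -> skip
r=32=100000 popcount=1 -> skip
r=33=100001 popcount=2 -> KEEP
r=34=100010 popcount=2 -> KEEP
r=35=100011 popcount=3 -> skip
r=36=100100 popcount=2 -> KEEP
r=37=100101 popcount=3 -> skip
r=38=100110 popcount=3 -> skip
r=39=100111 popcount=4 -> skip
r=40=101000 popcount=2 -> KEEP
r=41=101001 popcount=3 -> skip
r=42=101010 popcount=3 -> skip
r=43=101011 popcount=4 -> skip
r=44=101100 popcount=3 -> skip
r=45=101101 popcount=4 -> skip
r=46=101110 popcount=4 -> skip
r=47=101111 popcount=5 -> skip
r=48=110000 popcount=2 -> KEEP
r=49=110001 popcount=3 -> skip
r=50=110010 popcount=3 -> skip
r=51=110011 popcount=4 -> skip
r=52=110100 popcount=3 -> skip
r=53=110101 popcount=4 -> skip
r=54=110110 popcount=4 -> skip
r=55=110111 popcount=5 -> skip
r=56=111000 popcount=3 -> skip
r=57=111001 popcount=4 -> skip
r=58=111010 popcount=4 -> skip
r=59=111011 popcount=5 -> skip
r=60=111100 popcount=4 -> skip
r=61=111101 popcount=5 -> skip
r=62=111110 popcount=5 -> skip
r=63=111111 popcount=6 -> skip
Kept rows: 18 20 24 33 34 36 40 48

Answer: 18 20 24 33 34 36 40 48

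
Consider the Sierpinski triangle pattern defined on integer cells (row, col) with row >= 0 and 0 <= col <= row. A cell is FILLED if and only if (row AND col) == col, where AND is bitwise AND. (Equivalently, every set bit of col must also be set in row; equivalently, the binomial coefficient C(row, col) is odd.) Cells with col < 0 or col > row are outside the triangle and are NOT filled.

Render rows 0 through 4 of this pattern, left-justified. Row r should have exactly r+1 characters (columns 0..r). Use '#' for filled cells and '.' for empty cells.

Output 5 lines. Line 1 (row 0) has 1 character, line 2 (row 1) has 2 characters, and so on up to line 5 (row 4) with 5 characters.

r0=0: #
r1=1: ##
r2=10: #.#
r3=11: ####
r4=100: #...#

Answer: #
##
#.#
####
#...#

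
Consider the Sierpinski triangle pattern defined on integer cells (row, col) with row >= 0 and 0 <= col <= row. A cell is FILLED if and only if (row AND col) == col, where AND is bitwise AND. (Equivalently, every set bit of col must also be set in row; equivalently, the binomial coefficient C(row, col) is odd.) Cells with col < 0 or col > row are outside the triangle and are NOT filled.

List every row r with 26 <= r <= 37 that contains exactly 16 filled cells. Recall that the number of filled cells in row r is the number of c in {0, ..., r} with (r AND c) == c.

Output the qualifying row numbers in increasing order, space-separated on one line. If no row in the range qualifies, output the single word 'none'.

Row r has 2^popcount(r) filled cells, so we need popcount(r) = log2(16) = 4.
Scan r = 26..37 and keep those with exactly 4 one-bits:
r=26=11010 popcount=3 -> skip
r=27=11011 popcount=4 -> KEEP
r=28=11100 popcount=3 -> skip
r=29=11101 popcount=4 -> KEEP
r=30=11110 popcount=4 -> KEEP
r=31=11111 popcount=5 -> skip
r=32=100000 popcount=1 -> skip
r=33=100001 popcount=2 -> skip
r=34=100010 popcount=2 -> skip
r=35=100011 popcount=3 -> skip
r=36=100100 popcount=2 -> skip
r=37=100101 popcount=3 -> skip
Kept rows: 27 29 30

Answer: 27 29 30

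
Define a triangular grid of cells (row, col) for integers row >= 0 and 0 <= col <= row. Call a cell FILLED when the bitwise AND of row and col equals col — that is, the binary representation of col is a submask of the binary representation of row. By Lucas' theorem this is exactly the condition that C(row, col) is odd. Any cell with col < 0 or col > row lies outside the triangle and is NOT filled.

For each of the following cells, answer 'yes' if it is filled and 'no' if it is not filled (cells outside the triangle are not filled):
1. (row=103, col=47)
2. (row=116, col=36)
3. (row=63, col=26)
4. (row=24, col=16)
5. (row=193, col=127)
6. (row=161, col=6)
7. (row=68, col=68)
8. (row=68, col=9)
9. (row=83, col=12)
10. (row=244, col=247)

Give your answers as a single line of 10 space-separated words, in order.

Answer: no yes yes yes no no yes no no no

Derivation:
(103,47): row=0b1100111, col=0b101111, row AND col = 0b100111 = 39; 39 != 47 -> empty
(116,36): row=0b1110100, col=0b100100, row AND col = 0b100100 = 36; 36 == 36 -> filled
(63,26): row=0b111111, col=0b11010, row AND col = 0b11010 = 26; 26 == 26 -> filled
(24,16): row=0b11000, col=0b10000, row AND col = 0b10000 = 16; 16 == 16 -> filled
(193,127): row=0b11000001, col=0b1111111, row AND col = 0b1000001 = 65; 65 != 127 -> empty
(161,6): row=0b10100001, col=0b110, row AND col = 0b0 = 0; 0 != 6 -> empty
(68,68): row=0b1000100, col=0b1000100, row AND col = 0b1000100 = 68; 68 == 68 -> filled
(68,9): row=0b1000100, col=0b1001, row AND col = 0b0 = 0; 0 != 9 -> empty
(83,12): row=0b1010011, col=0b1100, row AND col = 0b0 = 0; 0 != 12 -> empty
(244,247): col outside [0, 244] -> not filled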